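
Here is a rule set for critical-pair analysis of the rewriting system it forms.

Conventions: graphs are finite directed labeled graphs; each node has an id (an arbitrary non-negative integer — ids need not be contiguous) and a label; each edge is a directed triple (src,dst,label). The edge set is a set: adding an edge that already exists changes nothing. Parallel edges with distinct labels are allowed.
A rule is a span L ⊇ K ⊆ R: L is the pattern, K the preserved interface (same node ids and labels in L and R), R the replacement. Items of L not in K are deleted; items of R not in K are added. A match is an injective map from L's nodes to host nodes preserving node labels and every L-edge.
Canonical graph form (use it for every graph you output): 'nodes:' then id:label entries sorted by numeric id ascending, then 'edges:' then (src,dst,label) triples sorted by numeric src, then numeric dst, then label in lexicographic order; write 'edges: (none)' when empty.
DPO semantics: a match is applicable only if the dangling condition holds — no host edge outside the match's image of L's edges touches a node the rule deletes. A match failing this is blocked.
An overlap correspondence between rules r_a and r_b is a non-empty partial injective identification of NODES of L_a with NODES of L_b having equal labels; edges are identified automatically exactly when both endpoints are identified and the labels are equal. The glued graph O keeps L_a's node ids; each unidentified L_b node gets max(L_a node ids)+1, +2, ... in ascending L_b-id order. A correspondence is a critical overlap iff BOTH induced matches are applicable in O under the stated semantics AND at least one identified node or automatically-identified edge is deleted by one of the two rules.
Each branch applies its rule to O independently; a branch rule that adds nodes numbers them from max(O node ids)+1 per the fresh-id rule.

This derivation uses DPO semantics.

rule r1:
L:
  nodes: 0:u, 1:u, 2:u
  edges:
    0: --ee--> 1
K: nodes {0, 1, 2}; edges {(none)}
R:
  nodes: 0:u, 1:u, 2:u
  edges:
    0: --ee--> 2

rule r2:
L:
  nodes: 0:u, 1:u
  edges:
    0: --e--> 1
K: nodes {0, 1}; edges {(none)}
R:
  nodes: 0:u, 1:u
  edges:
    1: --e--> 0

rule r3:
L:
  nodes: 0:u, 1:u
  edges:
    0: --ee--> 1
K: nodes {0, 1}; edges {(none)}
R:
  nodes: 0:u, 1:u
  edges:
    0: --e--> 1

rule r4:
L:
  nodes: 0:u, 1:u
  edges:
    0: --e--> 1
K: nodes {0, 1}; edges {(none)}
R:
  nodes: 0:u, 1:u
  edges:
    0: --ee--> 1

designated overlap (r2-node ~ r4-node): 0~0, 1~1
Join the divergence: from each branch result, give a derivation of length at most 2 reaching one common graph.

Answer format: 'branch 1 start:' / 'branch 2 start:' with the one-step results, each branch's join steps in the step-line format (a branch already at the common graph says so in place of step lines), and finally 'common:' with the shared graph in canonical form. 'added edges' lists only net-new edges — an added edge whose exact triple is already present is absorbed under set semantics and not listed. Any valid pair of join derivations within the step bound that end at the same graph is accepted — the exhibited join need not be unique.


branch 1 start:
nodes: 0:u, 1:u
edges: (1,0,e)
branch 2 start:
nodes: 0:u, 1:u
edges: (0,1,ee)
branch 1 step 1: rule r2; match: 0->1, 1->0; deleted nodes (none); deleted edges (1,0,e); added nodes (none); added edges (0,1,e); result: nodes: 0:u, 1:u edges: (0,1,e)
branch 2 step 1: rule r3; match: 0->0, 1->1; deleted nodes (none); deleted edges (0,1,ee); added nodes (none); added edges (0,1,e); result: nodes: 0:u, 1:u edges: (0,1,e)
common:
nodes: 0:u, 1:u
edges: (0,1,e)


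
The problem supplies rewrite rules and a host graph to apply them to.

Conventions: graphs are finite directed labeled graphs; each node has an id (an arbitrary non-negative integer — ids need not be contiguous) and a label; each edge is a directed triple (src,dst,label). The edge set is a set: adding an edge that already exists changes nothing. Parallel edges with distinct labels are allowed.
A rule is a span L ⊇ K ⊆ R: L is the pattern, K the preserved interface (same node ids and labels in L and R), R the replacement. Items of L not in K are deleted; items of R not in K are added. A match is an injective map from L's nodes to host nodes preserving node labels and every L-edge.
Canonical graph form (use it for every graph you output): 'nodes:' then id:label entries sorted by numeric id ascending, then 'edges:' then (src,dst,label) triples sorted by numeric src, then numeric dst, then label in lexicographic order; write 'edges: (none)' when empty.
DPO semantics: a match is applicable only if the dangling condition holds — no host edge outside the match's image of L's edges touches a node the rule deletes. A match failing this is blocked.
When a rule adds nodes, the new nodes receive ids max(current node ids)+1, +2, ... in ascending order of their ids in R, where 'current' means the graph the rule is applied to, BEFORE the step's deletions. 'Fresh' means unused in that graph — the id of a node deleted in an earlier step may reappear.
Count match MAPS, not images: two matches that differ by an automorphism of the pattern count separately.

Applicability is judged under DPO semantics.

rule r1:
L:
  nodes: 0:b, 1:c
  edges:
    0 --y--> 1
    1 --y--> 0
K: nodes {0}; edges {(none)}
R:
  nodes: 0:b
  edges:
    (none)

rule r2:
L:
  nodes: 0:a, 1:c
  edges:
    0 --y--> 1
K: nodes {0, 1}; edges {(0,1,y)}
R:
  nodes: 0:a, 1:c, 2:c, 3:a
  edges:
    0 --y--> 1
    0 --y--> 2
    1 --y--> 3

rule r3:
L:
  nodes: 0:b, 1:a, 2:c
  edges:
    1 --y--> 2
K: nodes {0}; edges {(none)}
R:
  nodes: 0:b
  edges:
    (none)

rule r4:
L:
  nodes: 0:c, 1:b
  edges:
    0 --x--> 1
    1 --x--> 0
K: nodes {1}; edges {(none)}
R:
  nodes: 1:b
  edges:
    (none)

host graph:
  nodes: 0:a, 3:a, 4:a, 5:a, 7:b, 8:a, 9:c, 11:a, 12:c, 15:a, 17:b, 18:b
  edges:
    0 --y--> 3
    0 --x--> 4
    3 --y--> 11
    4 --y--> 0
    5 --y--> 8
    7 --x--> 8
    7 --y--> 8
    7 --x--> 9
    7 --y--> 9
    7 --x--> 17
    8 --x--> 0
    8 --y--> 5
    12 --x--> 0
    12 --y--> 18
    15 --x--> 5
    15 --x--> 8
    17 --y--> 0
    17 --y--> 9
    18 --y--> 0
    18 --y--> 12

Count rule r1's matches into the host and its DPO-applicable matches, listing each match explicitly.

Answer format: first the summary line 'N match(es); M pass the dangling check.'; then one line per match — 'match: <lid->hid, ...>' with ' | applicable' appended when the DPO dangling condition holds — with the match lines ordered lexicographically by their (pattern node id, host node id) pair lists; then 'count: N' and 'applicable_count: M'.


1 match(es); 0 pass the dangling check.
match: 0->18, 1->12
count: 1
applicable_count: 0


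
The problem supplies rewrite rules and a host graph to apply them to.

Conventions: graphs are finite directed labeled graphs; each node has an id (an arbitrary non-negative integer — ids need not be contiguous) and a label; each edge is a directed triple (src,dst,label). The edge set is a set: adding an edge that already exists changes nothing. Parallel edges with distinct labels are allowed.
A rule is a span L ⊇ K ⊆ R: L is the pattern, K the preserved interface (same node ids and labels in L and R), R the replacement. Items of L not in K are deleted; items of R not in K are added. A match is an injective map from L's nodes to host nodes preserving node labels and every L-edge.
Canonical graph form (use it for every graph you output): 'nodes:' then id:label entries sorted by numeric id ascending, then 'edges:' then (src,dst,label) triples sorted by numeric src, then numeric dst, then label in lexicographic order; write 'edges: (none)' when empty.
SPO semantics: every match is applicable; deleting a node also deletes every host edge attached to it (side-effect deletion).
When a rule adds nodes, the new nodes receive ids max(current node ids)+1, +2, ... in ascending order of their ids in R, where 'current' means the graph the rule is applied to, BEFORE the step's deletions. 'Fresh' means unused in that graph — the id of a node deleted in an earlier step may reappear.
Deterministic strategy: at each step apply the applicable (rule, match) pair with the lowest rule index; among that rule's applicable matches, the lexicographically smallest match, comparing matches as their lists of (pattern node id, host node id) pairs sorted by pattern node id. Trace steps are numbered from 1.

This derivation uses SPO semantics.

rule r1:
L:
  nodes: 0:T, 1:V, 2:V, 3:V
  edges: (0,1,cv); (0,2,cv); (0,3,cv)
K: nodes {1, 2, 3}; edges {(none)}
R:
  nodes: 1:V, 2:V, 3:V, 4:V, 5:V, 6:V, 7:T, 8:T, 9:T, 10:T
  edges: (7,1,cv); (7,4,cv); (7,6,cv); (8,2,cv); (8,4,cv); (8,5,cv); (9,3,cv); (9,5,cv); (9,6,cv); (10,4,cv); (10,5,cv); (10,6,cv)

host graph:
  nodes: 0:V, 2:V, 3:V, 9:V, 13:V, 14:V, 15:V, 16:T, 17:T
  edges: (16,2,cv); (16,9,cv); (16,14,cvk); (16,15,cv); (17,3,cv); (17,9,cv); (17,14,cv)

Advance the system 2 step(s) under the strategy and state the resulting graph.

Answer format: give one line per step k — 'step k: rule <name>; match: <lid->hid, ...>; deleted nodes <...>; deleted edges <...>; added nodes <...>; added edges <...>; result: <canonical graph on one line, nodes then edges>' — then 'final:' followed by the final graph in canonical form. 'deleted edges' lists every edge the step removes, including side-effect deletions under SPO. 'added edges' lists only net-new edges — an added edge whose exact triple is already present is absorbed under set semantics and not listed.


step 1: rule r1; match: 0->16, 1->2, 2->9, 3->15; deleted nodes 16; deleted edges (16,2,cv); (16,9,cv); (16,14,cvk); (16,15,cv); added nodes 18, 19, 20, 21, 22, 23, 24; added edges (21,2,cv); (21,18,cv); (21,20,cv); (22,9,cv); (22,18,cv); (22,19,cv); (23,15,cv); (23,19,cv); (23,20,cv); (24,18,cv); (24,19,cv); (24,20,cv); result: nodes: 0:V, 2:V, 3:V, 9:V, 13:V, 14:V, 15:V, 17:T, 18:V, 19:V, 20:V, 21:T, 22:T, 23:T, 24:T edges: (17,3,cv); (17,9,cv); (17,14,cv); (21,2,cv); (21,18,cv); (21,20,cv); (22,9,cv); (22,18,cv); (22,19,cv); (23,15,cv); (23,19,cv); (23,20,cv); (24,18,cv); (24,19,cv); (24,20,cv)
step 2: rule r1; match: 0->17, 1->3, 2->9, 3->14; deleted nodes 17; deleted edges (17,3,cv); (17,9,cv); (17,14,cv); added nodes 25, 26, 27, 28, 29, 30, 31; added edges (28,3,cv); (28,25,cv); (28,27,cv); (29,9,cv); (29,25,cv); (29,26,cv); (30,14,cv); (30,26,cv); (30,27,cv); (31,25,cv); (31,26,cv); (31,27,cv); result: nodes: 0:V, 2:V, 3:V, 9:V, 13:V, 14:V, 15:V, 18:V, 19:V, 20:V, 21:T, 22:T, 23:T, 24:T, 25:V, 26:V, 27:V, 28:T, 29:T, 30:T, 31:T edges: (21,2,cv); (21,18,cv); (21,20,cv); (22,9,cv); (22,18,cv); (22,19,cv); (23,15,cv); (23,19,cv); (23,20,cv); (24,18,cv); (24,19,cv); (24,20,cv); (28,3,cv); (28,25,cv); (28,27,cv); (29,9,cv); (29,25,cv); (29,26,cv); (30,14,cv); (30,26,cv); (30,27,cv); (31,25,cv); (31,26,cv); (31,27,cv)
final:
nodes: 0:V, 2:V, 3:V, 9:V, 13:V, 14:V, 15:V, 18:V, 19:V, 20:V, 21:T, 22:T, 23:T, 24:T, 25:V, 26:V, 27:V, 28:T, 29:T, 30:T, 31:T
edges: (21,2,cv); (21,18,cv); (21,20,cv); (22,9,cv); (22,18,cv); (22,19,cv); (23,15,cv); (23,19,cv); (23,20,cv); (24,18,cv); (24,19,cv); (24,20,cv); (28,3,cv); (28,25,cv); (28,27,cv); (29,9,cv); (29,25,cv); (29,26,cv); (30,14,cv); (30,26,cv); (30,27,cv); (31,25,cv); (31,26,cv); (31,27,cv)


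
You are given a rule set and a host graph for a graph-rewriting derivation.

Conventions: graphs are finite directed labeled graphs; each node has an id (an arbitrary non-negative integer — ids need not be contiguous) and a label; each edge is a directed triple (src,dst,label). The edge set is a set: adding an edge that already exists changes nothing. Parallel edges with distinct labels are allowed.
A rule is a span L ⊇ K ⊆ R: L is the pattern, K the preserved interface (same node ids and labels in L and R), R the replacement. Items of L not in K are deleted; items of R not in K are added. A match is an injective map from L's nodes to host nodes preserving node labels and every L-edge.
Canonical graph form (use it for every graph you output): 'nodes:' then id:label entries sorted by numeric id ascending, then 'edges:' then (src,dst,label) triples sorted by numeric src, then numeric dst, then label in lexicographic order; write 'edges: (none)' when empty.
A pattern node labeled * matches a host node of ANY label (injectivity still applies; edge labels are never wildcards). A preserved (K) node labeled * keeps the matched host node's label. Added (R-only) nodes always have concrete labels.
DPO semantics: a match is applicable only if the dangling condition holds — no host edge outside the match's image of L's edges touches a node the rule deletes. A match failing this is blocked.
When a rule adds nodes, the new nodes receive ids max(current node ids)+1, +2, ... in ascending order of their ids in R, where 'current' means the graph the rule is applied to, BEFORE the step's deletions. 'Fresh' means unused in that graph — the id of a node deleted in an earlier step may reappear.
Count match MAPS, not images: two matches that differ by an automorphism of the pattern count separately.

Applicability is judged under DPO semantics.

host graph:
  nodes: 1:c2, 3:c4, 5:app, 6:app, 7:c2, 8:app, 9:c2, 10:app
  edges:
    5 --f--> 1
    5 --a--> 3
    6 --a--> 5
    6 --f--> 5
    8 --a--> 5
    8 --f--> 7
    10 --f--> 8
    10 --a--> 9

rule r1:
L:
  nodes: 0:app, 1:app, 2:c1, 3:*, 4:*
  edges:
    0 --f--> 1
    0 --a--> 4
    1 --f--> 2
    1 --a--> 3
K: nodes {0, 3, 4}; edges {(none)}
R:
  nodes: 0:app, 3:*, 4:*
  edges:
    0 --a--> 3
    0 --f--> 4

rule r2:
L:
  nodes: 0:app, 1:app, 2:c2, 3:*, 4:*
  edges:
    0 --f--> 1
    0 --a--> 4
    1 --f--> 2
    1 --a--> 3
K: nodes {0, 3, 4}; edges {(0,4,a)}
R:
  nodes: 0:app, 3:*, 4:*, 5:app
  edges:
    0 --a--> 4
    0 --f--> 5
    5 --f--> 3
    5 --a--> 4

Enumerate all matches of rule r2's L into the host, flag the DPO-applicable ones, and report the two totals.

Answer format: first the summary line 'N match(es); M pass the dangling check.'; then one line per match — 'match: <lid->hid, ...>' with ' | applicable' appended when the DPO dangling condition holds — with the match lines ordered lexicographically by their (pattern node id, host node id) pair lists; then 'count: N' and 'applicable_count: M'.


1 match(es); 1 pass the dangling check.
match: 0->10, 1->8, 2->7, 3->5, 4->9 | applicable
count: 1
applicable_count: 1


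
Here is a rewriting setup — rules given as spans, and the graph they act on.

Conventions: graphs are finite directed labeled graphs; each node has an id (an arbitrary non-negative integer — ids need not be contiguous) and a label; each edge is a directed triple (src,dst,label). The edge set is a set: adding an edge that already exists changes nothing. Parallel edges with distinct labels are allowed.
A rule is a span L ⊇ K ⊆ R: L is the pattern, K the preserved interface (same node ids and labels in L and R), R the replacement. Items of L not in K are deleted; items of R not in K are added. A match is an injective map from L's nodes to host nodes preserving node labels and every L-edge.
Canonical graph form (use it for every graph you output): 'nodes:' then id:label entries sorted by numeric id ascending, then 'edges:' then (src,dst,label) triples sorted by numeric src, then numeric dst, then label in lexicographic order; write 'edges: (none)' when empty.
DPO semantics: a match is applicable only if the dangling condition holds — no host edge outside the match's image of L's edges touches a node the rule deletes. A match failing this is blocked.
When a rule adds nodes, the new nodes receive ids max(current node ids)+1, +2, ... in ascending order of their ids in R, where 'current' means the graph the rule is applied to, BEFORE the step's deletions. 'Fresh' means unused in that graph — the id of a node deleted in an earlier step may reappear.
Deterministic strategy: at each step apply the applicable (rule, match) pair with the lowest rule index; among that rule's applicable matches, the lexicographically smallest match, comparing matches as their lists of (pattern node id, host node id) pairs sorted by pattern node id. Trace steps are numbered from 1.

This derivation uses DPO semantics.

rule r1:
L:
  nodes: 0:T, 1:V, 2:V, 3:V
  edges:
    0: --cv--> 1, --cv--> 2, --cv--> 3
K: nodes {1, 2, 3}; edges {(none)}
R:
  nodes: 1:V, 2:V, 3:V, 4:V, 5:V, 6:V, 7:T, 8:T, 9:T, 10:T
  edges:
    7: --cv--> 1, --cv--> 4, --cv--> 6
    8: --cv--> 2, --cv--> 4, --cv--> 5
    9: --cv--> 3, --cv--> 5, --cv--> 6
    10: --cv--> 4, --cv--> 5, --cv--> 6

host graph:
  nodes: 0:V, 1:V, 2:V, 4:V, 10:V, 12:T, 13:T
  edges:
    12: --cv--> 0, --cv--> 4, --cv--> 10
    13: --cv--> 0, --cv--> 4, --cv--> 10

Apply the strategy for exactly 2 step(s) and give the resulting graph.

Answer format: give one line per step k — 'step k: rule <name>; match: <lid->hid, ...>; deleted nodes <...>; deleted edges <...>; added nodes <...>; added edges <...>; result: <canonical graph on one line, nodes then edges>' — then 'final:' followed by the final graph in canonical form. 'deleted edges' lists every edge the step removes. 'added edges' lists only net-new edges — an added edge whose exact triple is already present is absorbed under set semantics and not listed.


step 1: rule r1; match: 0->12, 1->0, 2->4, 3->10; deleted nodes 12; deleted edges (12,0,cv); (12,4,cv); (12,10,cv); added nodes 14, 15, 16, 17, 18, 19, 20; added edges (17,0,cv); (17,14,cv); (17,16,cv); (18,4,cv); (18,14,cv); (18,15,cv); (19,10,cv); (19,15,cv); (19,16,cv); (20,14,cv); (20,15,cv); (20,16,cv); result: nodes: 0:V, 1:V, 2:V, 4:V, 10:V, 13:T, 14:V, 15:V, 16:V, 17:T, 18:T, 19:T, 20:T edges: (13,0,cv); (13,4,cv); (13,10,cv); (17,0,cv); (17,14,cv); (17,16,cv); (18,4,cv); (18,14,cv); (18,15,cv); (19,10,cv); (19,15,cv); (19,16,cv); (20,14,cv); (20,15,cv); (20,16,cv)
step 2: rule r1; match: 0->13, 1->0, 2->4, 3->10; deleted nodes 13; deleted edges (13,0,cv); (13,4,cv); (13,10,cv); added nodes 21, 22, 23, 24, 25, 26, 27; added edges (24,0,cv); (24,21,cv); (24,23,cv); (25,4,cv); (25,21,cv); (25,22,cv); (26,10,cv); (26,22,cv); (26,23,cv); (27,21,cv); (27,22,cv); (27,23,cv); result: nodes: 0:V, 1:V, 2:V, 4:V, 10:V, 14:V, 15:V, 16:V, 17:T, 18:T, 19:T, 20:T, 21:V, 22:V, 23:V, 24:T, 25:T, 26:T, 27:T edges: (17,0,cv); (17,14,cv); (17,16,cv); (18,4,cv); (18,14,cv); (18,15,cv); (19,10,cv); (19,15,cv); (19,16,cv); (20,14,cv); (20,15,cv); (20,16,cv); (24,0,cv); (24,21,cv); (24,23,cv); (25,4,cv); (25,21,cv); (25,22,cv); (26,10,cv); (26,22,cv); (26,23,cv); (27,21,cv); (27,22,cv); (27,23,cv)
final:
nodes: 0:V, 1:V, 2:V, 4:V, 10:V, 14:V, 15:V, 16:V, 17:T, 18:T, 19:T, 20:T, 21:V, 22:V, 23:V, 24:T, 25:T, 26:T, 27:T
edges: (17,0,cv); (17,14,cv); (17,16,cv); (18,4,cv); (18,14,cv); (18,15,cv); (19,10,cv); (19,15,cv); (19,16,cv); (20,14,cv); (20,15,cv); (20,16,cv); (24,0,cv); (24,21,cv); (24,23,cv); (25,4,cv); (25,21,cv); (25,22,cv); (26,10,cv); (26,22,cv); (26,23,cv); (27,21,cv); (27,22,cv); (27,23,cv)


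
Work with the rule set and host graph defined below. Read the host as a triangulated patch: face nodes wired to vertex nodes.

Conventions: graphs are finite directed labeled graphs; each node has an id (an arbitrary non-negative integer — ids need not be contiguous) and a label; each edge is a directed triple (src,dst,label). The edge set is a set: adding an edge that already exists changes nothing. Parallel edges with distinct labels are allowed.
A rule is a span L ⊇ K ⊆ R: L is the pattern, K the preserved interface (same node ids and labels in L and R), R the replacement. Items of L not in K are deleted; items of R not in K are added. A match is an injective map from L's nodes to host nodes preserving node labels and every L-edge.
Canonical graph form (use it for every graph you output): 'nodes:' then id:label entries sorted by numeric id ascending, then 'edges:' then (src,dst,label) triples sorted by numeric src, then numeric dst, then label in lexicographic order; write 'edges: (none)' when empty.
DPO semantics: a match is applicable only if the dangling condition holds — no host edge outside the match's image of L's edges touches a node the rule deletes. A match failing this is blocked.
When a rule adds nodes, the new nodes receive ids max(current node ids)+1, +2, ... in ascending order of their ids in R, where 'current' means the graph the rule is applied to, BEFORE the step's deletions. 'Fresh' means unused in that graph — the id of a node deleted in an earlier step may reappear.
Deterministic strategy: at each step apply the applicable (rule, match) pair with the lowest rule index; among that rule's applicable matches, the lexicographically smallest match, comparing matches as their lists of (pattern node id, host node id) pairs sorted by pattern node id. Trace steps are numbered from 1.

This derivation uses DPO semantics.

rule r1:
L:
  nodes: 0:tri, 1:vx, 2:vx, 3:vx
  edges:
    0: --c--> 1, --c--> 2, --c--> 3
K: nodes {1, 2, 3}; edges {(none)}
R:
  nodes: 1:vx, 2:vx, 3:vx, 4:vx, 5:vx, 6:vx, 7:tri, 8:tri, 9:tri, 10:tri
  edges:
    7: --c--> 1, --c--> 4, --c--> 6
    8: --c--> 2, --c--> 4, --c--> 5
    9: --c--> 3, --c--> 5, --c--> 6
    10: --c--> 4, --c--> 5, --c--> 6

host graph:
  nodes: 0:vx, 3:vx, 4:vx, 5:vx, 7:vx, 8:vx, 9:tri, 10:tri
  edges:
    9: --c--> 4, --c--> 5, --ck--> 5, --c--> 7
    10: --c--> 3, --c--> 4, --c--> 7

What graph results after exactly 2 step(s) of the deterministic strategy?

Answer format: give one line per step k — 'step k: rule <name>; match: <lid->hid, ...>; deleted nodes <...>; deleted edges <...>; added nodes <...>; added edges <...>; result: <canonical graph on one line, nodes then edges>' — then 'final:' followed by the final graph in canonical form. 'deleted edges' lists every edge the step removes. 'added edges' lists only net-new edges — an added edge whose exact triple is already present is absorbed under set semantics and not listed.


step 1: rule r1; match: 0->10, 1->3, 2->4, 3->7; deleted nodes 10; deleted edges (10,3,c); (10,4,c); (10,7,c); added nodes 11, 12, 13, 14, 15, 16, 17; added edges (14,3,c); (14,11,c); (14,13,c); (15,4,c); (15,11,c); (15,12,c); (16,7,c); (16,12,c); (16,13,c); (17,11,c); (17,12,c); (17,13,c); result: nodes: 0:vx, 3:vx, 4:vx, 5:vx, 7:vx, 8:vx, 9:tri, 11:vx, 12:vx, 13:vx, 14:tri, 15:tri, 16:tri, 17:tri edges: (9,4,c); (9,5,c); (9,5,ck); (9,7,c); (14,3,c); (14,11,c); (14,13,c); (15,4,c); (15,11,c); (15,12,c); (16,7,c); (16,12,c); (16,13,c); (17,11,c); (17,12,c); (17,13,c)
step 2: rule r1; match: 0->14, 1->3, 2->11, 3->13; deleted nodes 14; deleted edges (14,3,c); (14,11,c); (14,13,c); added nodes 18, 19, 20, 21, 22, 23, 24; added edges (21,3,c); (21,18,c); (21,20,c); (22,11,c); (22,18,c); (22,19,c); (23,13,c); (23,19,c); (23,20,c); (24,18,c); (24,19,c); (24,20,c); result: nodes: 0:vx, 3:vx, 4:vx, 5:vx, 7:vx, 8:vx, 9:tri, 11:vx, 12:vx, 13:vx, 15:tri, 16:tri, 17:tri, 18:vx, 19:vx, 20:vx, 21:tri, 22:tri, 23:tri, 24:tri edges: (9,4,c); (9,5,c); (9,5,ck); (9,7,c); (15,4,c); (15,11,c); (15,12,c); (16,7,c); (16,12,c); (16,13,c); (17,11,c); (17,12,c); (17,13,c); (21,3,c); (21,18,c); (21,20,c); (22,11,c); (22,18,c); (22,19,c); (23,13,c); (23,19,c); (23,20,c); (24,18,c); (24,19,c); (24,20,c)
final:
nodes: 0:vx, 3:vx, 4:vx, 5:vx, 7:vx, 8:vx, 9:tri, 11:vx, 12:vx, 13:vx, 15:tri, 16:tri, 17:tri, 18:vx, 19:vx, 20:vx, 21:tri, 22:tri, 23:tri, 24:tri
edges: (9,4,c); (9,5,c); (9,5,ck); (9,7,c); (15,4,c); (15,11,c); (15,12,c); (16,7,c); (16,12,c); (16,13,c); (17,11,c); (17,12,c); (17,13,c); (21,3,c); (21,18,c); (21,20,c); (22,11,c); (22,18,c); (22,19,c); (23,13,c); (23,19,c); (23,20,c); (24,18,c); (24,19,c); (24,20,c)


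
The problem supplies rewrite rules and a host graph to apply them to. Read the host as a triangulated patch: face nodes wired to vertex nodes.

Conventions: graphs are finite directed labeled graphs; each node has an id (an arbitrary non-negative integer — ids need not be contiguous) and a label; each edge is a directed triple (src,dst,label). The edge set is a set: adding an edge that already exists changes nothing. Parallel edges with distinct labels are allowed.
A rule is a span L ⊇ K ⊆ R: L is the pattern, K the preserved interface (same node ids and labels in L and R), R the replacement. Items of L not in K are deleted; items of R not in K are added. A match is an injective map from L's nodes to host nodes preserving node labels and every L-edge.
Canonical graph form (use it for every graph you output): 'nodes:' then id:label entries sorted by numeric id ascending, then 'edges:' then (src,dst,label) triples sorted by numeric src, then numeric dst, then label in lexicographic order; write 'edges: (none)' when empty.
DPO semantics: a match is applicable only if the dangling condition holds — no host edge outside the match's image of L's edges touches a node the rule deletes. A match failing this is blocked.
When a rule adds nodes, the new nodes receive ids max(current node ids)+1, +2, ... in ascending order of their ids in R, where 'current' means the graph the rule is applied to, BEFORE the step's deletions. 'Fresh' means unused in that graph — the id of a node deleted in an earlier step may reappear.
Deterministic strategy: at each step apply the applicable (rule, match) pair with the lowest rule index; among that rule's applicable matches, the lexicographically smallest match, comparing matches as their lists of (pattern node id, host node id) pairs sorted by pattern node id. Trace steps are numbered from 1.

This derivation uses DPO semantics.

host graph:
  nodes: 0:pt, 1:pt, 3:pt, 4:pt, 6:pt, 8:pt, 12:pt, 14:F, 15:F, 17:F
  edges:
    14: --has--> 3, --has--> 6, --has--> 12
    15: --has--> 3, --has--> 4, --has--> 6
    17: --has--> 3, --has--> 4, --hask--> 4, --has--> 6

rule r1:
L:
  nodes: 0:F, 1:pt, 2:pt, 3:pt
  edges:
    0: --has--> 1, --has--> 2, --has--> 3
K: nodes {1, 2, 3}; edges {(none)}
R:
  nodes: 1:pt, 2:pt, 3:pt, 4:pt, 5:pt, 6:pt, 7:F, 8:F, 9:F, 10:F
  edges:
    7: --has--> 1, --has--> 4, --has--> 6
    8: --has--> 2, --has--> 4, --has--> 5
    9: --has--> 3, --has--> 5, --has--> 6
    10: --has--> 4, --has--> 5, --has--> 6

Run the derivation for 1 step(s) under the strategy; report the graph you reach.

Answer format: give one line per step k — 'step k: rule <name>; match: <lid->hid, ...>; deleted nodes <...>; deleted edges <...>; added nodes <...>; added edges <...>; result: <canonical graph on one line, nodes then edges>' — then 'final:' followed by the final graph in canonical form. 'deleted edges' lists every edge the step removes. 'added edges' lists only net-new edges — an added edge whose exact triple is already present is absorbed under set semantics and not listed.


step 1: rule r1; match: 0->14, 1->3, 2->6, 3->12; deleted nodes 14; deleted edges (14,3,has); (14,6,has); (14,12,has); added nodes 18, 19, 20, 21, 22, 23, 24; added edges (21,3,has); (21,18,has); (21,20,has); (22,6,has); (22,18,has); (22,19,has); (23,12,has); (23,19,has); (23,20,has); (24,18,has); (24,19,has); (24,20,has); result: nodes: 0:pt, 1:pt, 3:pt, 4:pt, 6:pt, 8:pt, 12:pt, 15:F, 17:F, 18:pt, 19:pt, 20:pt, 21:F, 22:F, 23:F, 24:F edges: (15,3,has); (15,4,has); (15,6,has); (17,3,has); (17,4,has); (17,4,hask); (17,6,has); (21,3,has); (21,18,has); (21,20,has); (22,6,has); (22,18,has); (22,19,has); (23,12,has); (23,19,has); (23,20,has); (24,18,has); (24,19,has); (24,20,has)
final:
nodes: 0:pt, 1:pt, 3:pt, 4:pt, 6:pt, 8:pt, 12:pt, 15:F, 17:F, 18:pt, 19:pt, 20:pt, 21:F, 22:F, 23:F, 24:F
edges: (15,3,has); (15,4,has); (15,6,has); (17,3,has); (17,4,has); (17,4,hask); (17,6,has); (21,3,has); (21,18,has); (21,20,has); (22,6,has); (22,18,has); (22,19,has); (23,12,has); (23,19,has); (23,20,has); (24,18,has); (24,19,has); (24,20,has)


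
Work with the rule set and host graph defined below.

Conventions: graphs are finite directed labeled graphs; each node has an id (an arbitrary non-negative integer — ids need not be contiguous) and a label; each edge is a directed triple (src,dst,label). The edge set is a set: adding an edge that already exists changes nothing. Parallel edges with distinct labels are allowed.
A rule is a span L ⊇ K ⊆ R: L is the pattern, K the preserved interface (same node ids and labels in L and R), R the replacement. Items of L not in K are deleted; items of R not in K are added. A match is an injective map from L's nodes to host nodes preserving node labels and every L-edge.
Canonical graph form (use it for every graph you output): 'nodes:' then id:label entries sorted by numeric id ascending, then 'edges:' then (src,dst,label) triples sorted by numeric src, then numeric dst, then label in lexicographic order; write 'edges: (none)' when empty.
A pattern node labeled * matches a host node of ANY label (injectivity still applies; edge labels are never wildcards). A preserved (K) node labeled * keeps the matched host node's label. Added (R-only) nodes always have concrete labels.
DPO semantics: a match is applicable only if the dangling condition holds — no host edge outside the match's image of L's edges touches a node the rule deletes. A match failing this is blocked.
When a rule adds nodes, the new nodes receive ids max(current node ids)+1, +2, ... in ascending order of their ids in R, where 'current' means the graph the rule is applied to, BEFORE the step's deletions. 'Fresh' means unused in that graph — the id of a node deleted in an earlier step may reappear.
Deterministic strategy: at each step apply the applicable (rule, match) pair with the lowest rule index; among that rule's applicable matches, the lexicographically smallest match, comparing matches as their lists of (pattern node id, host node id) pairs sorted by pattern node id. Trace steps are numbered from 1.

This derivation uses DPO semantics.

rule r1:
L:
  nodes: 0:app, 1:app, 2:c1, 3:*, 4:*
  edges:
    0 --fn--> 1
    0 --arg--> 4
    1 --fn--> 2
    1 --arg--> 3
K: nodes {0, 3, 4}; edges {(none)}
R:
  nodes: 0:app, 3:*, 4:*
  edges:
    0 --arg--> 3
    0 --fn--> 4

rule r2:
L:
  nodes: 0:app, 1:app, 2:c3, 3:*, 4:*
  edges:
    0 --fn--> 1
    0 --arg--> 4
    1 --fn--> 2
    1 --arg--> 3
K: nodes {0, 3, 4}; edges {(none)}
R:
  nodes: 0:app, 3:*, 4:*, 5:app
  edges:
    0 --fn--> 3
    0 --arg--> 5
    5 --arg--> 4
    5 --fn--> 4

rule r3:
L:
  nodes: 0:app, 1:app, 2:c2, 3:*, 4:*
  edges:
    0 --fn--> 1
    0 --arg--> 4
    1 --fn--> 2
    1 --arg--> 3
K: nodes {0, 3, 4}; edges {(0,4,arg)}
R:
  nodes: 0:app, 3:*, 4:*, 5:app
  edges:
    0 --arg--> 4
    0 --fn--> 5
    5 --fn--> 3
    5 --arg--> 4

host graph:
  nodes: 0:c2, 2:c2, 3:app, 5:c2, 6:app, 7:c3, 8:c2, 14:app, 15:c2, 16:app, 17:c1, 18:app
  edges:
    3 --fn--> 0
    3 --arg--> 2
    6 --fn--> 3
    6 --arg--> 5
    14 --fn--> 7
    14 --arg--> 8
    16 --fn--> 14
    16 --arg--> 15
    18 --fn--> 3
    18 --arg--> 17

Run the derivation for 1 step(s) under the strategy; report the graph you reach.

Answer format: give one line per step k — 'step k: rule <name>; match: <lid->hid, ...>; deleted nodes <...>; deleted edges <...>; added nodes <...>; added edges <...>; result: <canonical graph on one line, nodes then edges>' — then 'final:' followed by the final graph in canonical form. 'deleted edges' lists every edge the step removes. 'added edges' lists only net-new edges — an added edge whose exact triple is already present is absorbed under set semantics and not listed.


step 1: rule r2; match: 0->16, 1->14, 2->7, 3->8, 4->15; deleted nodes 7, 14; deleted edges (14,7,fn); (14,8,arg); (16,14,fn); (16,15,arg); added nodes 19; added edges (16,8,fn); (16,19,arg); (19,15,arg); (19,15,fn); result: nodes: 0:c2, 2:c2, 3:app, 5:c2, 6:app, 8:c2, 15:c2, 16:app, 17:c1, 18:app, 19:app edges: (3,0,fn); (3,2,arg); (6,3,fn); (6,5,arg); (16,8,fn); (16,19,arg); (18,3,fn); (18,17,arg); (19,15,arg); (19,15,fn)
final:
nodes: 0:c2, 2:c2, 3:app, 5:c2, 6:app, 8:c2, 15:c2, 16:app, 17:c1, 18:app, 19:app
edges: (3,0,fn); (3,2,arg); (6,3,fn); (6,5,arg); (16,8,fn); (16,19,arg); (18,3,fn); (18,17,arg); (19,15,arg); (19,15,fn)


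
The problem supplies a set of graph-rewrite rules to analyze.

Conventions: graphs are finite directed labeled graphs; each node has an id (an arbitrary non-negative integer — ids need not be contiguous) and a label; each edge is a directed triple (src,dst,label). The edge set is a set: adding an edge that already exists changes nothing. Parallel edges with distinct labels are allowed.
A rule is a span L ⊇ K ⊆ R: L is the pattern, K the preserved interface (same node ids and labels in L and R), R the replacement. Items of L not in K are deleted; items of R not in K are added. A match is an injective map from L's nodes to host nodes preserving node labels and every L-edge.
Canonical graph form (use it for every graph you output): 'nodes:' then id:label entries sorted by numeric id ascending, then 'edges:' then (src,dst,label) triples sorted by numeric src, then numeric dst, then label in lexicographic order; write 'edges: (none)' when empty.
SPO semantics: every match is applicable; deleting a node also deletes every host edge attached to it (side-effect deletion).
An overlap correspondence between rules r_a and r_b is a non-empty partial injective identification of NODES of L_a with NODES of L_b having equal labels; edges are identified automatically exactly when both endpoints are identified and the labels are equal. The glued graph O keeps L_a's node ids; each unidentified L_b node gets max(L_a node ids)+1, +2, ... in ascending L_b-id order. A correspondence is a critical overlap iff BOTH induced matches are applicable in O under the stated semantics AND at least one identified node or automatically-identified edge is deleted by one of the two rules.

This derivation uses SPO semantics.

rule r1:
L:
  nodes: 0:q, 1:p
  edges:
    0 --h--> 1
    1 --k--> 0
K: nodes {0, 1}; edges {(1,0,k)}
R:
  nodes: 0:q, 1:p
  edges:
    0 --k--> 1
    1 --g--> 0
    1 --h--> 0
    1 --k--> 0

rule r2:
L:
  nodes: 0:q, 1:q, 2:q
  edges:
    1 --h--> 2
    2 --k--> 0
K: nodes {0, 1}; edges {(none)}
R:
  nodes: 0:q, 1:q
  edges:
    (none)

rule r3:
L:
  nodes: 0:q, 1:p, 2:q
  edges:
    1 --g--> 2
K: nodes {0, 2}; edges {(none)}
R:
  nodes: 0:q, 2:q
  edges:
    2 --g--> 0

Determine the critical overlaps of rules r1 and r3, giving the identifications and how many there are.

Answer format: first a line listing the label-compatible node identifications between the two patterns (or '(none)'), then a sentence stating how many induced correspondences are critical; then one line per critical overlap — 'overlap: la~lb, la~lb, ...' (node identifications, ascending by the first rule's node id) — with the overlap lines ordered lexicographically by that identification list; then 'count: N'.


label-compatible node identifications between L(r1) and L(r3): 0~0, 0~2, 1~1
3 of the induced correspondences are critical overlaps of r1 and r3.
overlap: 0~0, 1~1
overlap: 0~2, 1~1
overlap: 1~1
count: 3


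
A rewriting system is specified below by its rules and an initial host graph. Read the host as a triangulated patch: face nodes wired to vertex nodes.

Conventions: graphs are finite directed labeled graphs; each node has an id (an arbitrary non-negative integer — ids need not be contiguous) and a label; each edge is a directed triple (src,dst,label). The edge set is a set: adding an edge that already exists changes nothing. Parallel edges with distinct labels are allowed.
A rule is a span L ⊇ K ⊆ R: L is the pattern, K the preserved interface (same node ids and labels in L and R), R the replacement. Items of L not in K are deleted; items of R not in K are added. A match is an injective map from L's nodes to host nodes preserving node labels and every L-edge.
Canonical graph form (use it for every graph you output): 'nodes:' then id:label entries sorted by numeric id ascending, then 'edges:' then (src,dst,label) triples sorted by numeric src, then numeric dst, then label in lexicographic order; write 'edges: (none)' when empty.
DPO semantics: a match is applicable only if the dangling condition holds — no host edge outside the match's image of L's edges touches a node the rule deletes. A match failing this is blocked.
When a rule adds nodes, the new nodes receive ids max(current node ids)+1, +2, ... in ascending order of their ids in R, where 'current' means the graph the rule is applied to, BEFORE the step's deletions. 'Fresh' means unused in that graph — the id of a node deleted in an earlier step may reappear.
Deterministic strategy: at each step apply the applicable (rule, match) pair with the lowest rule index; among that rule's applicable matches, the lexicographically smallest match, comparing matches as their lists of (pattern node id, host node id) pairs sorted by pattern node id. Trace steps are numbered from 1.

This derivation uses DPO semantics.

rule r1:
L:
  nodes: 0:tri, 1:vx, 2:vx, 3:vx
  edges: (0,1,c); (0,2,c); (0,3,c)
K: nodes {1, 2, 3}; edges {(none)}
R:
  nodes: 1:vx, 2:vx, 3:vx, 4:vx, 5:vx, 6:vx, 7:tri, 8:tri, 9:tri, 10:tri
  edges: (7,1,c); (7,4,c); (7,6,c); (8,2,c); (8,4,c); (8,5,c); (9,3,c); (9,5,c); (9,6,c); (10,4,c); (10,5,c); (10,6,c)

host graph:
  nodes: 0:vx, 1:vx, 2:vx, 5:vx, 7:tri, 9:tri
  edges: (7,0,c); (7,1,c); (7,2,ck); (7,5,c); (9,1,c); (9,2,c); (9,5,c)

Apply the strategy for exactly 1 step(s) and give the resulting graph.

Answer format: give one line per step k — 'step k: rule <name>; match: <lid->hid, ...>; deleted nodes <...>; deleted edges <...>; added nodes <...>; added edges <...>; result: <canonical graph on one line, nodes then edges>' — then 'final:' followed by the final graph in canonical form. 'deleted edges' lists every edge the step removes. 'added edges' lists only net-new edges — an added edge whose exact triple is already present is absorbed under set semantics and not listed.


step 1: rule r1; match: 0->9, 1->1, 2->2, 3->5; deleted nodes 9; deleted edges (9,1,c); (9,2,c); (9,5,c); added nodes 10, 11, 12, 13, 14, 15, 16; added edges (13,1,c); (13,10,c); (13,12,c); (14,2,c); (14,10,c); (14,11,c); (15,5,c); (15,11,c); (15,12,c); (16,10,c); (16,11,c); (16,12,c); result: nodes: 0:vx, 1:vx, 2:vx, 5:vx, 7:tri, 10:vx, 11:vx, 12:vx, 13:tri, 14:tri, 15:tri, 16:tri edges: (7,0,c); (7,1,c); (7,2,ck); (7,5,c); (13,1,c); (13,10,c); (13,12,c); (14,2,c); (14,10,c); (14,11,c); (15,5,c); (15,11,c); (15,12,c); (16,10,c); (16,11,c); (16,12,c)
final:
nodes: 0:vx, 1:vx, 2:vx, 5:vx, 7:tri, 10:vx, 11:vx, 12:vx, 13:tri, 14:tri, 15:tri, 16:tri
edges: (7,0,c); (7,1,c); (7,2,ck); (7,5,c); (13,1,c); (13,10,c); (13,12,c); (14,2,c); (14,10,c); (14,11,c); (15,5,c); (15,11,c); (15,12,c); (16,10,c); (16,11,c); (16,12,c)


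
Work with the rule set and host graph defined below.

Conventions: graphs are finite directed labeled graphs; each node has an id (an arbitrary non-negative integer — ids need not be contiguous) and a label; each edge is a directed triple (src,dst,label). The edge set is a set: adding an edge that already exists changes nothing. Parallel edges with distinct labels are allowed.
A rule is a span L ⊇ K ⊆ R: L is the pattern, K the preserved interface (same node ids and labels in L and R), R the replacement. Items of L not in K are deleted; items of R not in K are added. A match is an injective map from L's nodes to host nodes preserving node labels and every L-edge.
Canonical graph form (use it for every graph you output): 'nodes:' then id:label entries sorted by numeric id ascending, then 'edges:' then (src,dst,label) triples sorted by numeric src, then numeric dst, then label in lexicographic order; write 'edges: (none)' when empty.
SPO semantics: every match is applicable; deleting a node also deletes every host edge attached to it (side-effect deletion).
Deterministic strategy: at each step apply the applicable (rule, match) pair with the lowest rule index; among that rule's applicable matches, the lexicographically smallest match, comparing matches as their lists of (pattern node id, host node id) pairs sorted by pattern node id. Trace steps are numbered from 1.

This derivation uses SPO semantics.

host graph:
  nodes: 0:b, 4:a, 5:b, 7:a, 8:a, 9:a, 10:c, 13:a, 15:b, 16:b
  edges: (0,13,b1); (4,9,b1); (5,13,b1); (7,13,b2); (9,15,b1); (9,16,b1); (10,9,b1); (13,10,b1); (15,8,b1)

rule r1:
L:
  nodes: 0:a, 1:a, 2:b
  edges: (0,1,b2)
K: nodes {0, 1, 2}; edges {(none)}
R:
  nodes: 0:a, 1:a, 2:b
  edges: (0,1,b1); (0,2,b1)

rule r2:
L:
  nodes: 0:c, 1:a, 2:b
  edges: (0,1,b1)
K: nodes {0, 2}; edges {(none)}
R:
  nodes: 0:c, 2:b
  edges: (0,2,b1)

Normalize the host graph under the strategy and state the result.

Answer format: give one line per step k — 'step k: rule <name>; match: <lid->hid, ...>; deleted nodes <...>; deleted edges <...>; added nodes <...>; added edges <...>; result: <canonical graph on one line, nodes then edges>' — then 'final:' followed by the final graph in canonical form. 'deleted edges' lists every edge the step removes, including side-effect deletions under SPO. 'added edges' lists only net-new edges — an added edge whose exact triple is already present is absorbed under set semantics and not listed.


step 1: rule r1; match: 0->7, 1->13, 2->0; deleted nodes (none); deleted edges (7,13,b2); added nodes (none); added edges (7,0,b1); (7,13,b1); result: nodes: 0:b, 4:a, 5:b, 7:a, 8:a, 9:a, 10:c, 13:a, 15:b, 16:b edges: (0,13,b1); (4,9,b1); (5,13,b1); (7,0,b1); (7,13,b1); (9,15,b1); (9,16,b1); (10,9,b1); (13,10,b1); (15,8,b1)
step 2: rule r2; match: 0->10, 1->9, 2->0; deleted nodes 9; deleted edges (4,9,b1); (9,15,b1); (9,16,b1); (10,9,b1); added nodes (none); added edges (10,0,b1); result: nodes: 0:b, 4:a, 5:b, 7:a, 8:a, 10:c, 13:a, 15:b, 16:b edges: (0,13,b1); (5,13,b1); (7,0,b1); (7,13,b1); (10,0,b1); (13,10,b1); (15,8,b1)
final:
nodes: 0:b, 4:a, 5:b, 7:a, 8:a, 10:c, 13:a, 15:b, 16:b
edges: (0,13,b1); (5,13,b1); (7,0,b1); (7,13,b1); (10,0,b1); (13,10,b1); (15,8,b1)
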